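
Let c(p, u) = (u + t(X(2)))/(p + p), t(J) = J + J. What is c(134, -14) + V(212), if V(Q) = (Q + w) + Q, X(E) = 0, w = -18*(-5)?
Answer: 68869/134 ≈ 513.95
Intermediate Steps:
w = 90
t(J) = 2*J
V(Q) = 90 + 2*Q (V(Q) = (Q + 90) + Q = (90 + Q) + Q = 90 + 2*Q)
c(p, u) = u/(2*p) (c(p, u) = (u + 2*0)/(p + p) = (u + 0)/((2*p)) = u*(1/(2*p)) = u/(2*p))
c(134, -14) + V(212) = (½)*(-14)/134 + (90 + 2*212) = (½)*(-14)*(1/134) + (90 + 424) = -7/134 + 514 = 68869/134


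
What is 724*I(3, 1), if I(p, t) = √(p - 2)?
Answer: 724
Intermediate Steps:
I(p, t) = √(-2 + p)
724*I(3, 1) = 724*√(-2 + 3) = 724*√1 = 724*1 = 724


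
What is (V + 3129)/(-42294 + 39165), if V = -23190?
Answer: 6687/1043 ≈ 6.4113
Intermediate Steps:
(V + 3129)/(-42294 + 39165) = (-23190 + 3129)/(-42294 + 39165) = -20061/(-3129) = -20061*(-1/3129) = 6687/1043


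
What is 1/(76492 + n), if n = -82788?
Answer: -1/6296 ≈ -0.00015883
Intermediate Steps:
1/(76492 + n) = 1/(76492 - 82788) = 1/(-6296) = -1/6296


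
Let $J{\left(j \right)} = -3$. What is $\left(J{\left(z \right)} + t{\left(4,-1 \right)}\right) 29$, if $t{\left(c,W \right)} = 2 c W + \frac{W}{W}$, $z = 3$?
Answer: $-290$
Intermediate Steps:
$t{\left(c,W \right)} = 1 + 2 W c$ ($t{\left(c,W \right)} = 2 W c + 1 = 1 + 2 W c$)
$\left(J{\left(z \right)} + t{\left(4,-1 \right)}\right) 29 = \left(-3 + \left(1 + 2 \left(-1\right) 4\right)\right) 29 = \left(-3 + \left(1 - 8\right)\right) 29 = \left(-3 - 7\right) 29 = \left(-10\right) 29 = -290$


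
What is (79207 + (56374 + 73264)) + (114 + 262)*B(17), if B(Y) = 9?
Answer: 212229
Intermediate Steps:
(79207 + (56374 + 73264)) + (114 + 262)*B(17) = (79207 + (56374 + 73264)) + (114 + 262)*9 = (79207 + 129638) + 376*9 = 208845 + 3384 = 212229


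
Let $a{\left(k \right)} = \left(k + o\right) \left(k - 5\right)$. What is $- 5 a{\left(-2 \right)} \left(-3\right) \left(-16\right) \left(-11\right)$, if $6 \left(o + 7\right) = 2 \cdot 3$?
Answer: $147840$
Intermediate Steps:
$o = -6$ ($o = -7 + \frac{2 \cdot 3}{6} = -7 + \frac{1}{6} \cdot 6 = -7 + 1 = -6$)
$a{\left(k \right)} = \left(-6 + k\right) \left(-5 + k\right)$ ($a{\left(k \right)} = \left(k - 6\right) \left(k - 5\right) = \left(-6 + k\right) \left(-5 + k\right)$)
$- 5 a{\left(-2 \right)} \left(-3\right) \left(-16\right) \left(-11\right) = - 5 \left(30 + \left(-2\right)^{2} - -22\right) \left(-3\right) \left(-16\right) \left(-11\right) = - 5 \left(30 + 4 + 22\right) \left(-3\right) \left(-16\right) \left(-11\right) = \left(-5\right) 56 \left(-3\right) \left(-16\right) \left(-11\right) = \left(-280\right) \left(-3\right) \left(-16\right) \left(-11\right) = 840 \left(-16\right) \left(-11\right) = \left(-13440\right) \left(-11\right) = 147840$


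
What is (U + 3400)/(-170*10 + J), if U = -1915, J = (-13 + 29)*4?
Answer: -1485/1636 ≈ -0.90770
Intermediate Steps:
J = 64 (J = 16*4 = 64)
(U + 3400)/(-170*10 + J) = (-1915 + 3400)/(-170*10 + 64) = 1485/(-1700 + 64) = 1485/(-1636) = 1485*(-1/1636) = -1485/1636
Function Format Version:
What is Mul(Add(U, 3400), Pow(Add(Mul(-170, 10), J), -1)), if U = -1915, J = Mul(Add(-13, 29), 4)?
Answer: Rational(-1485, 1636) ≈ -0.90770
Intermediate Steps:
J = 64 (J = Mul(16, 4) = 64)
Mul(Add(U, 3400), Pow(Add(Mul(-170, 10), J), -1)) = Mul(Add(-1915, 3400), Pow(Add(Mul(-170, 10), 64), -1)) = Mul(1485, Pow(Add(-1700, 64), -1)) = Mul(1485, Pow(-1636, -1)) = Mul(1485, Rational(-1, 1636)) = Rational(-1485, 1636)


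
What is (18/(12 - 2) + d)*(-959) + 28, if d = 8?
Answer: -46851/5 ≈ -9370.2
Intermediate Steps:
(18/(12 - 2) + d)*(-959) + 28 = (18/(12 - 2) + 8)*(-959) + 28 = (18/10 + 8)*(-959) + 28 = ((⅒)*18 + 8)*(-959) + 28 = (9/5 + 8)*(-959) + 28 = (49/5)*(-959) + 28 = -46991/5 + 28 = -46851/5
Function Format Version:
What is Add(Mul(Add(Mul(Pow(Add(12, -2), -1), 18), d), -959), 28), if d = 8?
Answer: Rational(-46851, 5) ≈ -9370.2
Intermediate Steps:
Add(Mul(Add(Mul(Pow(Add(12, -2), -1), 18), d), -959), 28) = Add(Mul(Add(Mul(Pow(Add(12, -2), -1), 18), 8), -959), 28) = Add(Mul(Add(Mul(Pow(10, -1), 18), 8), -959), 28) = Add(Mul(Add(Mul(Rational(1, 10), 18), 8), -959), 28) = Add(Mul(Add(Rational(9, 5), 8), -959), 28) = Add(Mul(Rational(49, 5), -959), 28) = Add(Rational(-46991, 5), 28) = Rational(-46851, 5)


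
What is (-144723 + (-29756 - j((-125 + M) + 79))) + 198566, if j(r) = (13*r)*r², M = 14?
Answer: 450071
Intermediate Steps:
j(r) = 13*r³
(-144723 + (-29756 - j((-125 + M) + 79))) + 198566 = (-144723 + (-29756 - 13*((-125 + 14) + 79)³)) + 198566 = (-144723 + (-29756 - 13*(-111 + 79)³)) + 198566 = (-144723 + (-29756 - 13*(-32)³)) + 198566 = (-144723 + (-29756 - 13*(-32768))) + 198566 = (-144723 + (-29756 - 1*(-425984))) + 198566 = (-144723 + (-29756 + 425984)) + 198566 = (-144723 + 396228) + 198566 = 251505 + 198566 = 450071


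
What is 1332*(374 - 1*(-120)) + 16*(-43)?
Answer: 657320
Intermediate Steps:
1332*(374 - 1*(-120)) + 16*(-43) = 1332*(374 + 120) - 688 = 1332*494 - 688 = 658008 - 688 = 657320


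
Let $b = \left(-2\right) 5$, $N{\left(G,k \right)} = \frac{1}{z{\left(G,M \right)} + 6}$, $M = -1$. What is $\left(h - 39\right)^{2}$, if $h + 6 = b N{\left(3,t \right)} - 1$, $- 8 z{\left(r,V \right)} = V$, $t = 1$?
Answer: $\frac{5447556}{2401} \approx 2268.9$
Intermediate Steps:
$z{\left(r,V \right)} = - \frac{V}{8}$
$N{\left(G,k \right)} = \frac{8}{49}$ ($N{\left(G,k \right)} = \frac{1}{\left(- \frac{1}{8}\right) \left(-1\right) + 6} = \frac{1}{\frac{1}{8} + 6} = \frac{1}{\frac{49}{8}} = \frac{8}{49}$)
$b = -10$
$h = - \frac{423}{49}$ ($h = -6 - \frac{129}{49} = - \frac{423}{49} \approx -8.6327$)
$\left(h - 39\right)^{2} = \left(- \frac{423}{49} - 39\right)^{2} = \left(- \frac{2334}{49}\right)^{2} = \frac{5447556}{2401}$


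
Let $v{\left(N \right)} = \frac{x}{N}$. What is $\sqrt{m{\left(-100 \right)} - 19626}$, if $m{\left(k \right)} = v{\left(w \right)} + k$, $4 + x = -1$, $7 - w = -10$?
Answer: $\frac{i \sqrt{5700899}}{17} \approx 140.45 i$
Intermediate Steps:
$w = 17$ ($w = 7 - -10 = 7 + 10 = 17$)
$x = -5$ ($x = -4 - 1 = -5$)
$v{\left(N \right)} = - \frac{5}{N}$
$m{\left(k \right)} = - \frac{5}{17} + k$
$\sqrt{m{\left(-100 \right)} - 19626} = \sqrt{\left(- \frac{5}{17} - 100\right) - 19626} = \sqrt{- \frac{1705}{17} - 19626} = \sqrt{- \frac{335347}{17}} = \frac{i \sqrt{5700899}}{17}$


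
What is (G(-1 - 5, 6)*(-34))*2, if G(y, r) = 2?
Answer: -136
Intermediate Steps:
(G(-1 - 5, 6)*(-34))*2 = (2*(-34))*2 = -68*2 = -136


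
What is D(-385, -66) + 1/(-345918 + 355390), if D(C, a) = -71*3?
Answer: -2017535/9472 ≈ -213.00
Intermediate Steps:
D(C, a) = -213
D(-385, -66) + 1/(-345918 + 355390) = -213 + 1/(-345918 + 355390) = -213 + 1/9472 = -2017535/9472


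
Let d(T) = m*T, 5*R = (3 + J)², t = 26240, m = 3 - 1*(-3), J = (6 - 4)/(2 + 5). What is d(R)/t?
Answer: 1587/3214400 ≈ 0.00049372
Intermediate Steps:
J = 2/7 ≈ 0.28571
m = 6 (m = 3 + 3 = 6)
R = 529/245 (R = (3 + 2/7)²/5 = (23/7)²/5 = (⅕)*(529/49) = 529/245 ≈ 2.1592)
d(T) = 6*T
d(R)/t = (6*(529/245))/26240 = (3174/245)*(1/26240) = 1587/3214400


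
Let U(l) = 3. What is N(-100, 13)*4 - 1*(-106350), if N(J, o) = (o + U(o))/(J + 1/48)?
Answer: 510370578/4799 ≈ 1.0635e+5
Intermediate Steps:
N(J, o) = (3 + o)/(1/48 + J) (N(J, o) = (o + 3)/(J + 1/48) = (3 + o)/(J + 1*(1/48)) = (3 + o)/(J + 1/48) = (3 + o)/(1/48 + J))
N(-100, 13)*4 - 1*(-106350) = (48*(3 + 13)/(1 + 48*(-100)))*4 - 1*(-106350) = (48*16/(1 - 4800))*4 + 106350 = (48*16/(-4799))*4 + 106350 = (48*(-1/4799)*16)*4 + 106350 = -768/4799*4 + 106350 = -3072/4799 + 106350 = 510370578/4799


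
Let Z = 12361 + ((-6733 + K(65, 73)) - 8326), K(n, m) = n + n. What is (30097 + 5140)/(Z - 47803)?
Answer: -35237/50371 ≈ -0.69955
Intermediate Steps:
K(n, m) = 2*n
Z = -2568 (Z = 12361 + ((-6733 + 2*65) - 8326) = 12361 + ((-6733 + 130) - 8326) = 12361 + (-6603 - 8326) = 12361 - 14929 = -2568)
(30097 + 5140)/(Z - 47803) = (30097 + 5140)/(-2568 - 47803) = 35237/(-50371) = 35237*(-1/50371) = -35237/50371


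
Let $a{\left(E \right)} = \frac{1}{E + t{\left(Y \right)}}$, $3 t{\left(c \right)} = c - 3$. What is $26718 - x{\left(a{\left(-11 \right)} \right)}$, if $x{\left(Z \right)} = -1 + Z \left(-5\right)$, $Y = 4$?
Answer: $\frac{854993}{32} \approx 26719.0$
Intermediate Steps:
$t{\left(c \right)} = -1 + \frac{c}{3}$ ($t{\left(c \right)} = \frac{c - 3}{3} = \frac{-3 + c}{3} = -1 + \frac{c}{3}$)
$a{\left(E \right)} = \frac{1}{\frac{1}{3} + E}$ ($a{\left(E \right)} = \frac{1}{E + \left(-1 + \frac{1}{3} \cdot 4\right)} = \frac{1}{E + \left(-1 + \frac{4}{3}\right)} = \frac{1}{E + \frac{1}{3}} = \frac{1}{\frac{1}{3} + E}$)
$x{\left(Z \right)} = -1 - 5 Z$
$26718 - x{\left(a{\left(-11 \right)} \right)} = 26718 - \left(-1 - 5 \frac{3}{1 + 3 \left(-11\right)}\right) = 26718 - \left(-1 - 5 \frac{3}{1 - 33}\right) = 26718 - \left(-1 - 5 \frac{3}{-32}\right) = 26718 - \left(-1 - 5 \cdot 3 \left(- \frac{1}{32}\right)\right) = 26718 - \left(-1 - - \frac{15}{32}\right) = 26718 - \left(-1 + \frac{15}{32}\right) = 26718 - - \frac{17}{32} = 26718 + \frac{17}{32} = \frac{854993}{32}$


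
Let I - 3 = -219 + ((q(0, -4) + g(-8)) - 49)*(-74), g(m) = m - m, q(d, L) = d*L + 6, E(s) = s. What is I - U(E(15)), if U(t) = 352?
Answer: 2614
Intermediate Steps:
q(d, L) = 6 + L*d (q(d, L) = L*d + 6 = 6 + L*d)
g(m) = 0
I = 2966 (I = 3 + (-219 + (((6 - 4*0) + 0) - 49)*(-74)) = 3 + (-219 + (((6 + 0) + 0) - 49)*(-74)) = 3 + (-219 + ((6 + 0) - 49)*(-74)) = 3 + (-219 + (6 - 49)*(-74)) = 3 + (-219 - 43*(-74)) = 3 + (-219 + 3182) = 3 + 2963 = 2966)
I - U(E(15)) = 2966 - 1*352 = 2966 - 352 = 2614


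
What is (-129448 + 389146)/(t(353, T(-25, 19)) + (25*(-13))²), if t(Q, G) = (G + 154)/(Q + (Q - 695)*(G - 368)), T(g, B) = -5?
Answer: 16610154231/6755722262 ≈ 2.4587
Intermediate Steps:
t(Q, G) = (154 + G)/(Q + (-695 + Q)*(-368 + G))
(-129448 + 389146)/(t(353, T(-25, 19)) + (25*(-13))²) = (-129448 + 389146)/((154 - 5)/(255760 - 695*(-5) - 367*353 - 5*353) + (25*(-13))²) = 259698/(149/(255760 + 3475 - 129551 - 1765) + (-325)²) = 259698/(149/127919 + 105625) = 259698/(13511444524/127919) = 259698*(127919/13511444524) = 16610154231/6755722262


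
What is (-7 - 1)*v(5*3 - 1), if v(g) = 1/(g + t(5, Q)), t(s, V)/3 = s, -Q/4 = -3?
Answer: -8/29 ≈ -0.27586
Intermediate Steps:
Q = 12 (Q = -4*(-3) = 12)
t(s, V) = 3*s
v(g) = 1/(15 + g) (v(g) = 1/(g + 3*5) = 1/(g + 15) = 1/(15 + g))
(-7 - 1)*v(5*3 - 1) = (-7 - 1)/(15 + (5*3 - 1)) = -8/(15 + (15 - 1)) = -8/(15 + 14) = -8/29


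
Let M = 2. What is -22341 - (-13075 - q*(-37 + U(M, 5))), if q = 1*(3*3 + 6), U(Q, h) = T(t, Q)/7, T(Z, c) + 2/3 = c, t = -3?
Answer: -68727/7 ≈ -9818.1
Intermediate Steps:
T(Z, c) = -⅔ + c
U(Q, h) = -2/21 + Q/7 (U(Q, h) = (-⅔ + Q)/7 = (-⅔ + Q)*(⅐) = -2/21 + Q/7)
q = 15 (q = 1*(9 + 6) = 1*15 = 15)
-22341 - (-13075 - q*(-37 + U(M, 5))) = -22341 - (-13075 - 15*(-37 + (-2/21 + (⅐)*2))) = -22341 - (-13075 - 15*(-37 + (-2/21 + 2/7))) = -22341 - (-13075 - 15*(-37 + 4/21)) = -22341 - (-13075 - 15*(-773)/21) = -22341 - (-13075 - 1*(-3865/7)) = -22341 - (-13075 + 3865/7) = -22341 - 1*(-87660/7) = -22341 + 87660/7 = -68727/7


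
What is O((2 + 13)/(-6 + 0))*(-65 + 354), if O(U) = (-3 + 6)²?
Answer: 2601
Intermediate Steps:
O(U) = 9 (O(U) = 3² = 9)
O((2 + 13)/(-6 + 0))*(-65 + 354) = 9*(-65 + 354) = 9*289 = 2601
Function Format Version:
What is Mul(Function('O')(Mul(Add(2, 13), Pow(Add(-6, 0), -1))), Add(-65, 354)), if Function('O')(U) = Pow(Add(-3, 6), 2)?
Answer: 2601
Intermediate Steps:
Function('O')(U) = 9 (Function('O')(U) = Pow(3, 2) = 9)
Mul(Function('O')(Mul(Add(2, 13), Pow(Add(-6, 0), -1))), Add(-65, 354)) = Mul(9, Add(-65, 354)) = Mul(9, 289) = 2601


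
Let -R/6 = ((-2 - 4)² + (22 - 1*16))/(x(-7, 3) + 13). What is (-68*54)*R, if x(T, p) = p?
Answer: 57834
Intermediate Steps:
R = -63/4 (R = -6*((-2 - 4)² + (22 - 1*16))/(3 + 13) = -6*((-6)² + (22 - 16))/16 = -6*(36 + 6)/16 = -252/16 = -6*21/8 = -63/4 ≈ -15.750)
(-68*54)*R = -68*54*(-63/4) = -3672*(-63/4) = 57834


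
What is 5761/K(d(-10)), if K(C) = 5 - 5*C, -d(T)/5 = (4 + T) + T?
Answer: -5761/395 ≈ -14.585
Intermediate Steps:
d(T) = -20 - 10*T (d(T) = -5*((4 + T) + T) = -5*(4 + 2*T) = -20 - 10*T)
5761/K(d(-10)) = 5761/(5 - 5*(-20 - 10*(-10))) = 5761/(5 - 5*(-20 + 100)) = 5761/(5 - 5*80) = 5761/(5 - 400) = 5761/(-395) = 5761*(-1/395) = -5761/395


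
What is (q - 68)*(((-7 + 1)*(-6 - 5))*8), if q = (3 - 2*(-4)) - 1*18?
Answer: -39600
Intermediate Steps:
q = -7 (q = (3 + 8) - 18 = 11 - 18 = -7)
(q - 68)*(((-7 + 1)*(-6 - 5))*8) = (-7 - 68)*(((-7 + 1)*(-6 - 5))*8) = -75*(-6*(-11))*8 = -4950*8 = -75*528 = -39600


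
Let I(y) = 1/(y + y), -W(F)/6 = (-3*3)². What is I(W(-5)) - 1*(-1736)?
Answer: 1687391/972 ≈ 1736.0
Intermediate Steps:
W(F) = -486 (W(F) = -6*(-3*3)² = -6*(-9)² = -6*81 = -486)
I(y) = 1/(2*y)
I(W(-5)) - 1*(-1736) = (½)/(-486) - 1*(-1736) = (½)*(-1/486) + 1736 = -1/972 + 1736 = 1687391/972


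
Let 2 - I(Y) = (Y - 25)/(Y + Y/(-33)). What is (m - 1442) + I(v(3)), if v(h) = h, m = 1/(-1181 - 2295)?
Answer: -19916615/13904 ≈ -1432.4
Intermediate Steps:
m = -1/3476 (m = 1/(-3476) = -1/3476 ≈ -0.00028769)
I(Y) = 2 - 33*(-25 + Y)/(32*Y) (I(Y) = 2 - (Y - 25)/(Y + Y/(-33)) = 2 - (-25 + Y)/(Y + Y*(-1/33)) = 2 - (-25 + Y)/(Y - Y/33) = 2 - (-25 + Y)/(32*Y/33) = 2 - (-25 + Y)*33/(32*Y) = 2 - 33*(-25 + Y)/(32*Y))
(m - 1442) + I(v(3)) = (-1/3476 - 1442) + (1/32)*(825 + 31*3)/3 = -5012393/3476 + (1/32)*(⅓)*(825 + 93) = -5012393/3476 + (1/32)*(⅓)*918 = -5012393/3476 + 153/16 = -19916615/13904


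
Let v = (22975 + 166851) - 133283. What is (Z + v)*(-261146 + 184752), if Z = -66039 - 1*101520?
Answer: 8480956304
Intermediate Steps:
Z = -167559 (Z = -66039 - 101520 = -167559)
v = 56543 (v = 189826 - 133283 = 56543)
(Z + v)*(-261146 + 184752) = (-167559 + 56543)*(-261146 + 184752) = -111016*(-76394) = 8480956304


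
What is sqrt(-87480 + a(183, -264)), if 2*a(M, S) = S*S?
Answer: 6*I*sqrt(1462) ≈ 229.42*I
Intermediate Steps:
a(M, S) = S**2/2 (a(M, S) = (S*S)/2 = S**2/2)
sqrt(-87480 + a(183, -264)) = sqrt(-87480 + (1/2)*(-264)**2) = sqrt(-87480 + (1/2)*69696) = sqrt(-87480 + 34848) = sqrt(-52632) = 6*I*sqrt(1462)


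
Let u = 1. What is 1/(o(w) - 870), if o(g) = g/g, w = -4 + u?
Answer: -1/869 ≈ -0.0011507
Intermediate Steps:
w = -3 (w = -4 + 1 = -3)
o(g) = 1
1/(o(w) - 870) = 1/(1 - 870) = 1/(-869) = -1/869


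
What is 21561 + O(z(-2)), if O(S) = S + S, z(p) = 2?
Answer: 21565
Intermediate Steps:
O(S) = 2*S
21561 + O(z(-2)) = 21561 + 2*2 = 21561 + 4 = 21565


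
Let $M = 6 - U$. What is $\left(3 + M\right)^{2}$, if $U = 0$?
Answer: $81$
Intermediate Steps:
$M = 6$ ($M = 6 - 0 = 6 + 0 = 6$)
$\left(3 + M\right)^{2} = \left(3 + 6\right)^{2} = 9^{2} = 81$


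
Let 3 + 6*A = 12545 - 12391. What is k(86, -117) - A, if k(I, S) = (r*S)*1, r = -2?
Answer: 1253/6 ≈ 208.83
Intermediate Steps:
k(I, S) = -2*S (k(I, S) = -2*S*1 = -2*S)
A = 151/6 (A = -½ + (12545 - 12391)/6 = -½ + (⅙)*154 = -½ + 77/3 = 151/6 ≈ 25.167)
k(86, -117) - A = -2*(-117) - 1*151/6 = 234 - 151/6 = 1253/6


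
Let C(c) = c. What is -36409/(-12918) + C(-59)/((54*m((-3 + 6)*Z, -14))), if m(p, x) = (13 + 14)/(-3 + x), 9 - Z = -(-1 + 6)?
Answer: 5503423/1569537 ≈ 3.5064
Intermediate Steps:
Z = 14 (Z = 9 - (-1)*(-1 + 6) = 9 - (-1)*5 = 9 - 1*(-5) = 9 + 5 = 14)
m(p, x) = 27/(-3 + x)
-36409/(-12918) + C(-59)/((54*m((-3 + 6)*Z, -14))) = -36409/(-12918) - 59/(54*(27/(-3 - 14))) = -36409*(-1/12918) - 59/(54*(27/(-17))) = 36409/12918 - 59/(54*(27*(-1/17))) = 36409/12918 - 59/(54*(-27/17)) = 36409/12918 - 59/(-1458/17) = 36409/12918 - 59*(-17/1458) = 36409/12918 + 1003/1458 = 5503423/1569537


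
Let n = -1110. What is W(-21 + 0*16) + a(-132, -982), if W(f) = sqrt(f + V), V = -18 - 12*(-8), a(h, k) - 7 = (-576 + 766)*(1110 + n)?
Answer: 7 + sqrt(57) ≈ 14.550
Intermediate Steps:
a(h, k) = 7 (a(h, k) = 7 + (-576 + 766)*(1110 - 1110) = 7 + 190*0 = 7 + 0 = 7)
V = 78 (V = -18 + 96 = 78)
W(f) = sqrt(78 + f) (W(f) = sqrt(f + 78) = sqrt(78 + f))
W(-21 + 0*16) + a(-132, -982) = sqrt(78 + (-21 + 0*16)) + 7 = sqrt(78 + (-21 + 0)) + 7 = sqrt(78 - 21) + 7 = sqrt(57) + 7 = 7 + sqrt(57)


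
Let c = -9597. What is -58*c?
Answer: 556626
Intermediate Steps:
-58*c = -58*(-9597) = 556626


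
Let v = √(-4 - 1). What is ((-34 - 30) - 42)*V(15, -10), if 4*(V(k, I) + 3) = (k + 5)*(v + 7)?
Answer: -3392 - 530*I*√5 ≈ -3392.0 - 1185.1*I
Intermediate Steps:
v = I*√5 (v = √(-5) = I*√5 ≈ 2.2361*I)
V(k, I) = -3 + (5 + k)*(7 + I*√5)/4 (V(k, I) = -3 + ((k + 5)*(I*√5 + 7))/4 = -3 + ((5 + k)*(7 + I*√5))/4 = -3 + (5 + k)*(7 + I*√5)/4)
((-34 - 30) - 42)*V(15, -10) = ((-34 - 30) - 42)*(23/4 + (7/4)*15 + 5*I*√5/4 + (¼)*I*15*√5) = (-64 - 42)*(23/4 + 105/4 + 5*I*√5/4 + 15*I*√5/4) = -106*(32 + 5*I*√5) = -3392 - 530*I*√5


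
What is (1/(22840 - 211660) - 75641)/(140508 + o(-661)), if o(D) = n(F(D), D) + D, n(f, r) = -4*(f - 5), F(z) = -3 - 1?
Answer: -14282533621/26412708060 ≈ -0.54074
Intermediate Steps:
F(z) = -4
n(f, r) = 20 - 4*f (n(f, r) = -4*(-5 + f) = 20 - 4*f)
o(D) = 36 + D (o(D) = (20 - 4*(-4)) + D = (20 + 16) + D = 36 + D)
(1/(22840 - 211660) - 75641)/(140508 + o(-661)) = (1/(22840 - 211660) - 75641)/(140508 + (36 - 661)) = (1/(-188820) - 75641)/(140508 - 625) = (-1/188820 - 75641)/139883 = -14282533621/188820*1/139883 = -14282533621/26412708060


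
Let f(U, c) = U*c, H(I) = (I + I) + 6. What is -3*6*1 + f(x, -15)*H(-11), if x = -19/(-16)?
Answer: 267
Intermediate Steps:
x = 19/16 (x = -19*(-1/16) = 19/16 ≈ 1.1875)
H(I) = 6 + 2*I (H(I) = 2*I + 6 = 6 + 2*I)
-3*6*1 + f(x, -15)*H(-11) = -3*6*1 + ((19/16)*(-15))*(6 + 2*(-11)) = -18*1 - 285*(6 - 22)/16 = -18 - 285/16*(-16) = -18 + 285 = 267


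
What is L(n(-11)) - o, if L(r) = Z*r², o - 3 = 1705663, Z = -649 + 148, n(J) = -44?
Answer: -2675602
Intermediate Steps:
Z = -501
o = 1705666 (o = 3 + 1705663 = 1705666)
L(r) = -501*r²
L(n(-11)) - o = -501*(-44)² - 1*1705666 = -501*1936 - 1705666 = -969936 - 1705666 = -2675602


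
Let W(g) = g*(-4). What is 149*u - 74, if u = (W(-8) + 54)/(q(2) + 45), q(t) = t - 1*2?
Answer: 9484/45 ≈ 210.76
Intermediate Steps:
W(g) = -4*g
q(t) = -2 + t (q(t) = t - 2 = -2 + t)
u = 86/45 (u = (-4*(-8) + 54)/((-2 + 2) + 45) = (32 + 54)/(0 + 45) = 86/45 ≈ 1.9111)
149*u - 74 = 149*(86/45) - 74 = 12814/45 - 74 = 9484/45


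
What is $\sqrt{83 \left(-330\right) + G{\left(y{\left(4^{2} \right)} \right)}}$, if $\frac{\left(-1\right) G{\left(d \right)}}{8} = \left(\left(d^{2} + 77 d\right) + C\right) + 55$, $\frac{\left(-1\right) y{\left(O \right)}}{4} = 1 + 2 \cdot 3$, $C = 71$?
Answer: $i \sqrt{17422} \approx 131.99 i$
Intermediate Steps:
$y{\left(O \right)} = -28$ ($y{\left(O \right)} = - 4 \left(1 + 2 \cdot 3\right) = - 4 \left(1 + 6\right) = \left(-4\right) 7 = -28$)
$G{\left(d \right)} = -1008 - 616 d - 8 d^{2}$ ($G{\left(d \right)} = - 8 \left(\left(\left(d^{2} + 77 d\right) + 71\right) + 55\right) = - 8 \left(\left(71 + d^{2} + 77 d\right) + 55\right) = - 8 \left(126 + d^{2} + 77 d\right) = -1008 - 616 d - 8 d^{2}$)
$\sqrt{83 \left(-330\right) + G{\left(y{\left(4^{2} \right)} \right)}} = \sqrt{83 \left(-330\right) - \left(-16240 + 6272\right)} = \sqrt{-27390 - -9968} = \sqrt{-27390 + 9968} = \sqrt{-17422} = i \sqrt{17422}$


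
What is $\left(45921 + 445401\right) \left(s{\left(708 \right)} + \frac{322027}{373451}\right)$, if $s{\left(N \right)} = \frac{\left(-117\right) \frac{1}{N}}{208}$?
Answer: $\frac{22957088460303}{54236576} \approx 4.2328 \cdot 10^{5}$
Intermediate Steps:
$s{\left(N \right)} = - \frac{9}{16 N}$ ($s{\left(N \right)} = - \frac{117}{N} \frac{1}{208} = - \frac{9}{16 N}$)
$\left(45921 + 445401\right) \left(s{\left(708 \right)} + \frac{322027}{373451}\right) = \left(45921 + 445401\right) \left(- \frac{9}{16 \cdot 708} + \frac{322027}{373451}\right) = 491322 \left(\left(- \frac{9}{16}\right) \frac{1}{708} + 322027 \cdot \frac{1}{373451}\right) = 491322 \left(- \frac{3}{3776} + \frac{322027}{373451}\right) = 491322 \cdot \frac{1214853599}{1410150976} = \frac{22957088460303}{54236576}$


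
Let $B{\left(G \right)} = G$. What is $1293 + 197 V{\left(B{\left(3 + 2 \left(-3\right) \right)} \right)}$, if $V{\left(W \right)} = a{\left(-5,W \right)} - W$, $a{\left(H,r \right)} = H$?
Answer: $899$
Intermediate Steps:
$V{\left(W \right)} = -5 - W$
$1293 + 197 V{\left(B{\left(3 + 2 \left(-3\right) \right)} \right)} = 1293 + 197 \left(-5 - \left(3 + 2 \left(-3\right)\right)\right) = 1293 + 197 \left(-5 - \left(3 - 6\right)\right) = 1293 + 197 \left(-5 - -3\right) = 1293 + 197 \left(-5 + 3\right) = 1293 + 197 \left(-2\right) = 1293 - 394 = 899$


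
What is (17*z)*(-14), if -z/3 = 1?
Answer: 714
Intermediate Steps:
z = -3 (z = -3*1 = -3)
(17*z)*(-14) = (17*(-3))*(-14) = -51*(-14) = 714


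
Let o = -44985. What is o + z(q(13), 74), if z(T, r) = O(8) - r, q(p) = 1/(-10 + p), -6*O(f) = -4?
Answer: -135175/3 ≈ -45058.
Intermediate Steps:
O(f) = ⅔ (O(f) = -⅙*(-4) = ⅔)
z(T, r) = ⅔ - r
o + z(q(13), 74) = -44985 + (⅔ - 1*74) = -44985 + (⅔ - 74) = -44985 - 220/3 = -135175/3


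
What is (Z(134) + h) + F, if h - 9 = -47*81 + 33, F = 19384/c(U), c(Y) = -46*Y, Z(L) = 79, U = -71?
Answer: -6009546/1633 ≈ -3680.1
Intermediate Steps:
F = 9692/1633 (F = 19384/((-46*(-71))) = 19384/3266 = 19384*(1/3266) = 9692/1633 ≈ 5.9351)
h = -3765 (h = 9 + (-47*81 + 33) = 9 + (-3807 + 33) = 9 - 3774 = -3765)
(Z(134) + h) + F = (79 - 3765) + 9692/1633 = -3686 + 9692/1633 = -6009546/1633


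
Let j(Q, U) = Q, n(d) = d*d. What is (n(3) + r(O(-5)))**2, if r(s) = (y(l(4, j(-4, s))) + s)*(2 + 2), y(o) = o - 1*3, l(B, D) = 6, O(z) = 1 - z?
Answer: 2025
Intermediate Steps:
n(d) = d**2
y(o) = -3 + o (y(o) = o - 3 = -3 + o)
r(s) = 12 + 4*s (r(s) = ((-3 + 6) + s)*(2 + 2) = (3 + s)*4 = 12 + 4*s)
(n(3) + r(O(-5)))**2 = (3**2 + (12 + 4*(1 - 1*(-5))))**2 = (9 + (12 + 4*(1 + 5)))**2 = (9 + (12 + 4*6))**2 = (9 + (12 + 24))**2 = (9 + 36)**2 = 45**2 = 2025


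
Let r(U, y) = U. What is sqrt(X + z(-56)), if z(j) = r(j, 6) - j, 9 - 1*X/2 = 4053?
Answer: 2*I*sqrt(2022) ≈ 89.933*I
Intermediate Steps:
X = -8088 (X = 18 - 2*4053 = 18 - 8106 = -8088)
z(j) = 0 (z(j) = j - j = 0)
sqrt(X + z(-56)) = sqrt(-8088 + 0) = sqrt(-8088) = 2*I*sqrt(2022)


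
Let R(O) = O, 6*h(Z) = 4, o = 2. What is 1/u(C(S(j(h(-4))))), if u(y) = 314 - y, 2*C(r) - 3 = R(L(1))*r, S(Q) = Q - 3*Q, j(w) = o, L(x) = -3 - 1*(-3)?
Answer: 2/625 ≈ 0.0032000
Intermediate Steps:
h(Z) = 2/3 (h(Z) = (1/6)*4 = 2/3)
L(x) = 0 (L(x) = -3 + 3 = 0)
j(w) = 2
S(Q) = -2*Q
C(r) = 3/2 (C(r) = 3/2 + (0*r)/2 = 3/2 + (1/2)*0 = 3/2 + 0 = 3/2)
1/u(C(S(j(h(-4))))) = 1/(314 - 1*3/2) = 1/(314 - 3/2) = 1/(625/2) = 2/625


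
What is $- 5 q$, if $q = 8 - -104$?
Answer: $-560$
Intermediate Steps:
$q = 112$ ($q = 8 + 104 = 112$)
$- 5 q = \left(-5\right) 112 = -560$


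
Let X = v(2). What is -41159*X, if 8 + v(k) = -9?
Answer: 699703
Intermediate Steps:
v(k) = -17 (v(k) = -8 - 9 = -17)
X = -17
-41159*X = -41159*(-17) = 699703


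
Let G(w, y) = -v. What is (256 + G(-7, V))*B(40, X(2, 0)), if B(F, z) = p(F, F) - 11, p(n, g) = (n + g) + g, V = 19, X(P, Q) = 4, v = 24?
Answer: 25288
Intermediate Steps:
G(w, y) = -24 (G(w, y) = -1*24 = -24)
p(n, g) = n + 2*g (p(n, g) = (g + n) + g = n + 2*g)
B(F, z) = -11 + 3*F (B(F, z) = (F + 2*F) - 11 = 3*F - 11 = -11 + 3*F)
(256 + G(-7, V))*B(40, X(2, 0)) = (256 - 24)*(-11 + 3*40) = 232*(-11 + 120) = 232*109 = 25288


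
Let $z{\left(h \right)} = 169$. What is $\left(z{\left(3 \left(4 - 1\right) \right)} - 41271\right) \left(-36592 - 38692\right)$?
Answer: $3094322968$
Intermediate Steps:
$\left(z{\left(3 \left(4 - 1\right) \right)} - 41271\right) \left(-36592 - 38692\right) = \left(169 - 41271\right) \left(-36592 - 38692\right) = \left(-41102\right) \left(-75284\right) = 3094322968$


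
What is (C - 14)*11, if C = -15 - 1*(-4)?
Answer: -275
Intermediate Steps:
C = -11 (C = -15 + 4 = -11)
(C - 14)*11 = (-11 - 14)*11 = -25*11 = -275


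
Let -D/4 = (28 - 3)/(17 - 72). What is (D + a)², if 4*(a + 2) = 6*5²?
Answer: 674041/484 ≈ 1392.6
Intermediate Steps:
D = 20/11 (D = -4*(28 - 3)/(17 - 72) = -100/(-55) = -100*(-1)/55 = -4*(-5/11) = 20/11 ≈ 1.8182)
a = 71/2 (a = -2 + (6*5²)/4 = -2 + (6*25)/4 = -2 + (¼)*150 = -2 + 75/2 = 71/2 ≈ 35.500)
(D + a)² = (20/11 + 71/2)² = (821/22)² = 674041/484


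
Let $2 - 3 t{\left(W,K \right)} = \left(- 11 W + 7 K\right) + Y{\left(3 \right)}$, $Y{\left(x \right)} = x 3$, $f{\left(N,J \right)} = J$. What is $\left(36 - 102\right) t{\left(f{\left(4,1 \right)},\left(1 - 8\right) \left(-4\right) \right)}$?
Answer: $4224$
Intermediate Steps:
$Y{\left(x \right)} = 3 x$
$t{\left(W,K \right)} = - \frac{7}{3} - \frac{7 K}{3} + \frac{11 W}{3}$ ($t{\left(W,K \right)} = \frac{2}{3} - \frac{\left(- 11 W + 7 K\right) + 3 \cdot 3}{3} = \frac{2}{3} - \frac{\left(- 11 W + 7 K\right) + 9}{3} = \frac{2}{3} - \frac{9 - 11 W + 7 K}{3} = \frac{2}{3} - \left(3 - \frac{11 W}{3} + \frac{7 K}{3}\right) = - \frac{7}{3} - \frac{7 K}{3} + \frac{11 W}{3}$)
$\left(36 - 102\right) t{\left(f{\left(4,1 \right)},\left(1 - 8\right) \left(-4\right) \right)} = \left(36 - 102\right) \left(- \frac{7}{3} - \frac{7 \left(1 - 8\right) \left(-4\right)}{3} + \frac{11}{3} \cdot 1\right) = - 66 \left(- \frac{7}{3} - \frac{7 \left(1 - 8\right) \left(-4\right)}{3} + \frac{11}{3}\right) = - 66 \left(- \frac{7}{3} - \frac{7 \left(\left(-7\right) \left(-4\right)\right)}{3} + \frac{11}{3}\right) = - 66 \left(- \frac{7}{3} - \frac{196}{3} + \frac{11}{3}\right) = \left(-66\right) \left(-64\right) = 4224$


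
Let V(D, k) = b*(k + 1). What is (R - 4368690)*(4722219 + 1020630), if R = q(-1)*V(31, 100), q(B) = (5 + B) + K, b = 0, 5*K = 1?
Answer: -25088726997810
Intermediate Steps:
K = 1/5 (K = (1/5)*1 = 1/5 ≈ 0.20000)
V(D, k) = 0 (V(D, k) = 0*(k + 1) = 0*(1 + k) = 0)
q(B) = 26/5 + B (q(B) = (5 + B) + 1/5 = 26/5 + B)
R = 0 (R = (26/5 - 1)*0 = (21/5)*0 = 0)
(R - 4368690)*(4722219 + 1020630) = (0 - 4368690)*(4722219 + 1020630) = -4368690*5742849 = -25088726997810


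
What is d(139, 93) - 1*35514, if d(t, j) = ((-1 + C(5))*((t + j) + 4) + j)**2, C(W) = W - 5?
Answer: -15065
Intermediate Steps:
C(W) = -5 + W
d(t, j) = (-4 - t)**2 (d(t, j) = ((-1 + (-5 + 5))*((t + j) + 4) + j)**2 = ((-1 + 0)*((j + t) + 4) + j)**2 = (-(4 + j + t) + j)**2 = ((-4 - j - t) + j)**2 = (-4 - t)**2)
d(139, 93) - 1*35514 = (4 + 139)**2 - 1*35514 = 143**2 - 35514 = 20449 - 35514 = -15065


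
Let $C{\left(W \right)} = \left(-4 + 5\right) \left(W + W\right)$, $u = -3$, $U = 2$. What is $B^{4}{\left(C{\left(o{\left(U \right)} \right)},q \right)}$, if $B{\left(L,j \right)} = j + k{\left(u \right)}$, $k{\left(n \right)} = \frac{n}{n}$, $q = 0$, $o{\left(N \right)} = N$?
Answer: $1$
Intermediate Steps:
$k{\left(n \right)} = 1$
$C{\left(W \right)} = 2 W$ ($C{\left(W \right)} = 1 \cdot 2 W = 2 W$)
$B{\left(L,j \right)} = 1 + j$ ($B{\left(L,j \right)} = j + 1 = 1 + j$)
$B^{4}{\left(C{\left(o{\left(U \right)} \right)},q \right)} = \left(1 + 0\right)^{4} = 1^{4} = 1$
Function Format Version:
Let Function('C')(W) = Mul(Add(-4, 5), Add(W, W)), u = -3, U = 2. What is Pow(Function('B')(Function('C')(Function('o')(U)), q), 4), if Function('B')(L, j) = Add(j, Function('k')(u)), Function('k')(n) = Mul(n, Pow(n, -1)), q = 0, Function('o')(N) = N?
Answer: 1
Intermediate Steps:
Function('k')(n) = 1
Function('C')(W) = Mul(2, W) (Function('C')(W) = Mul(1, Mul(2, W)) = Mul(2, W))
Function('B')(L, j) = Add(1, j) (Function('B')(L, j) = Add(j, 1) = Add(1, j))
Pow(Function('B')(Function('C')(Function('o')(U)), q), 4) = Pow(Add(1, 0), 4) = Pow(1, 4) = 1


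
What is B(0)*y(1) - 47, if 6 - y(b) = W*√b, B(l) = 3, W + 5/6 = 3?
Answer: -71/2 ≈ -35.500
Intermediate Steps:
W = 13/6 (W = -⅚ + 3 = 13/6 ≈ 2.1667)
y(b) = 6 - 13*√b/6
B(0)*y(1) - 47 = 3*(6 - 13*√1/6) - 47 = 3*(6 - 13/6*1) - 47 = 3*(6 - 13/6) - 47 = 3*(23/6) - 47 = 23/2 - 47 = -71/2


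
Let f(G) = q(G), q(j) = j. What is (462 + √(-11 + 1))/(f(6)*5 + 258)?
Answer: 77/48 + I*√10/288 ≈ 1.6042 + 0.01098*I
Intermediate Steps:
f(G) = G
(462 + √(-11 + 1))/(f(6)*5 + 258) = (462 + √(-11 + 1))/(6*5 + 258) = (462 + √(-10))/(30 + 258) = (462 + I*√10)/288 = (462 + I*√10)*(1/288) = 77/48 + I*√10/288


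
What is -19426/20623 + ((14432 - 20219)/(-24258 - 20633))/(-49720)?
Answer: -43358572926821/46030134263960 ≈ -0.94196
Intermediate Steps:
-19426/20623 + ((14432 - 20219)/(-24258 - 20633))/(-49720) = -19426*1/20623 - 5787/(-44891)*(-1/49720) = -19426/20623 - 5787*(-1/44891)*(-1/49720) = -19426/20623 + (5787/44891)*(-1/49720) = -19426/20623 - 5787/2231980520 = -43358572926821/46030134263960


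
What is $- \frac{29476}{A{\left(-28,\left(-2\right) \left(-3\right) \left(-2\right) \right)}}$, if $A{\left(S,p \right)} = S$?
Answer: $\frac{7369}{7} \approx 1052.7$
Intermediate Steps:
$- \frac{29476}{A{\left(-28,\left(-2\right) \left(-3\right) \left(-2\right) \right)}} = - \frac{29476}{-28} = \left(-29476\right) \left(- \frac{1}{28}\right) = \frac{7369}{7}$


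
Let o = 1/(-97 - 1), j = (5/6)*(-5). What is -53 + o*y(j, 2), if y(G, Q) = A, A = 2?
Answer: -2598/49 ≈ -53.020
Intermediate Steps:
j = -25/6 (j = (5*(⅙))*(-5) = (⅚)*(-5) = -25/6 ≈ -4.1667)
y(G, Q) = 2
o = -1/98 (o = 1/(-98) = -1/98 ≈ -0.010204)
-53 + o*y(j, 2) = -53 - 1/98*2 = -53 - 1/49 = -2598/49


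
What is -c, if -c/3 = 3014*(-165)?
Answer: -1491930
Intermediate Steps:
c = 1491930 (c = -9042*(-165) = -3*(-497310) = 1491930)
-c = -1*1491930 = -1491930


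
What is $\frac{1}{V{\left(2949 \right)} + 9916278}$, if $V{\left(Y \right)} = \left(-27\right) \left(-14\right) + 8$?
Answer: $\frac{1}{9916664} \approx 1.0084 \cdot 10^{-7}$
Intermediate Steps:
$V{\left(Y \right)} = 386$ ($V{\left(Y \right)} = 378 + 8 = 386$)
$\frac{1}{V{\left(2949 \right)} + 9916278} = \frac{1}{386 + 9916278} = \frac{1}{9916664}$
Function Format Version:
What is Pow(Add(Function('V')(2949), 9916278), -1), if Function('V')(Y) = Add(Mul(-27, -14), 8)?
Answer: Rational(1, 9916664) ≈ 1.0084e-7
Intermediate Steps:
Function('V')(Y) = 386 (Function('V')(Y) = Add(378, 8) = 386)
Pow(Add(Function('V')(2949), 9916278), -1) = Pow(Add(386, 9916278), -1) = Pow(9916664, -1) = Rational(1, 9916664)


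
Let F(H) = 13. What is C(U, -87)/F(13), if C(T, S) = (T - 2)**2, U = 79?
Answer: 5929/13 ≈ 456.08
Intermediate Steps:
C(T, S) = (-2 + T)**2
C(U, -87)/F(13) = (-2 + 79)**2/13 = 77**2*(1/13) = 5929*(1/13) = 5929/13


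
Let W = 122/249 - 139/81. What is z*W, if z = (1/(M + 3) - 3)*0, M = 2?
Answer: 0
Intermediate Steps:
W = -8243/6723 (W = 122*(1/249) - 139*1/81 = 122/249 - 139/81 = -8243/6723 ≈ -1.2261)
z = 0 (z = (1/(2 + 3) - 3)*0 = (1/5 - 3)*0 = -14/5*0 = 0)
z*W = 0*(-8243/6723) = 0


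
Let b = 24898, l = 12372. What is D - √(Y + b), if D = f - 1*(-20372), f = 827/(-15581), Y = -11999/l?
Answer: 317415305/15581 - √952724594301/6186 ≈ 20214.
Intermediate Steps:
Y = -11999/12372 ≈ -0.96985
f = -827/15581 (f = 827*(-1/15581) = -827/15581 ≈ -0.053077)
D = 317415305/15581 (D = -827/15581 - 1*(-20372) = -827/15581 + 20372 = 317415305/15581 ≈ 20372.)
D - √(Y + b) = 317415305/15581 - √(-11999/12372 + 24898) = 317415305/15581 - √(308026057/12372) = 317415305/15581 - √952724594301/6186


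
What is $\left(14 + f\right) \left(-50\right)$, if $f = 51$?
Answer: $-3250$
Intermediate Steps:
$\left(14 + f\right) \left(-50\right) = \left(14 + 51\right) \left(-50\right) = 65 \left(-50\right) = -3250$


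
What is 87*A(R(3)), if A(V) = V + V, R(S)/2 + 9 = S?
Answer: -2088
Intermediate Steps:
R(S) = -18 + 2*S
A(V) = 2*V
87*A(R(3)) = 87*(2*(-18 + 2*3)) = 87*(2*(-18 + 6)) = 87*(2*(-12)) = 87*(-24) = -2088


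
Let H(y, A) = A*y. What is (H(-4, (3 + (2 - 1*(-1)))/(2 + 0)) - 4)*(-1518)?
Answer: 24288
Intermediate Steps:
(H(-4, (3 + (2 - 1*(-1)))/(2 + 0)) - 4)*(-1518) = (((3 + (2 - 1*(-1)))/(2 + 0))*(-4) - 4)*(-1518) = (((3 + (2 + 1))/2)*(-4) - 4)*(-1518) = (((3 + 3)*(1/2))*(-4) - 4)*(-1518) = ((6*(1/2))*(-4) - 4)*(-1518) = (3*(-4) - 4)*(-1518) = (-12 - 4)*(-1518) = -16*(-1518) = 24288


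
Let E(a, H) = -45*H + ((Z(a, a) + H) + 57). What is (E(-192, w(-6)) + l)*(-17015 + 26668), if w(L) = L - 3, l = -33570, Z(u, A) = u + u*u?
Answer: 34316415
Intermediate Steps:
Z(u, A) = u + u²
w(L) = -3 + L
E(a, H) = 57 - 44*H + a*(1 + a) (E(a, H) = -45*H + ((a*(1 + a) + H) + 57) = -45*H + ((H + a*(1 + a)) + 57) = -45*H + (57 + H + a*(1 + a)) = 57 - 44*H + a*(1 + a))
(E(-192, w(-6)) + l)*(-17015 + 26668) = ((57 - 44*(-3 - 6) - 192*(1 - 192)) - 33570)*(-17015 + 26668) = ((57 - 44*(-9) - 192*(-191)) - 33570)*9653 = ((57 + 396 + 36672) - 33570)*9653 = (37125 - 33570)*9653 = 3555*9653 = 34316415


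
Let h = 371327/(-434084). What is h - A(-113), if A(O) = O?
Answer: 48680165/434084 ≈ 112.14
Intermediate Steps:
h = -371327/434084 (h = 371327*(-1/434084) = -371327/434084 ≈ -0.85543)
h - A(-113) = -371327/434084 - 1*(-113) = -371327/434084 + 113 = 48680165/434084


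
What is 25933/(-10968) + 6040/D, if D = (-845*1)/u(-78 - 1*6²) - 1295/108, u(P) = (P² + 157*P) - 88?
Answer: -3586689603947/6987482472 ≈ -513.30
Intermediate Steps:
u(P) = -88 + P² + 157*P
D = -637079/53892 (D = (-845*1)/(-88 + (-78 - 1*6²)² + 157*(-78 - 1*6²)) - 1295/108 = -845/(-88 + (-78 - 1*36)² + 157*(-78 - 1*36)) - 1295*1/108 = -845/(-88 + (-78 - 36)² + 157*(-78 - 36)) - 1295/108 = -845/(-88 + (-114)² + 157*(-114)) - 1295/108 = -845/(-88 + 12996 - 17898) - 1295/108 = -845/(-4990) - 1295/108 = -845*(-1/4990) - 1295/108 = 169/998 - 1295/108 = -637079/53892 ≈ -11.821)
25933/(-10968) + 6040/D = 25933/(-10968) + 6040/(-637079/53892) = 25933*(-1/10968) + 6040*(-53892/637079) = -25933/10968 - 325507680/637079 = -3586689603947/6987482472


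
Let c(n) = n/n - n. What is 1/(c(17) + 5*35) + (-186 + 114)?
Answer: -11447/159 ≈ -71.994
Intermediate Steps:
c(n) = 1 - n
1/(c(17) + 5*35) + (-186 + 114) = 1/((1 - 1*17) + 5*35) + (-186 + 114) = 1/((1 - 17) + 175) - 72 = 1/(-16 + 175) - 72 = 1/159 - 72 = -11447/159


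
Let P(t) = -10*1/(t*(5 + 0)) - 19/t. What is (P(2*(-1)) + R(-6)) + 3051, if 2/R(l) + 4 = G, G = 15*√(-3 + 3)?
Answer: 3061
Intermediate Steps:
P(t) = -21/t (P(t) = -10*1/(5*t) - 19/t = -2/t - 19/t = -21/t)
G = 0 (G = 15*√0 = 15*0 = 0)
R(l) = -½ (R(l) = 2/(-4 + 0) = 2/(-4) = 2*(-¼) = -½)
(P(2*(-1)) + R(-6)) + 3051 = (-21/(2*(-1)) - ½) + 3051 = (-21/(-2) - ½) + 3051 = (-21*(-½) - ½) + 3051 = (21/2 - ½) + 3051 = 10 + 3051 = 3061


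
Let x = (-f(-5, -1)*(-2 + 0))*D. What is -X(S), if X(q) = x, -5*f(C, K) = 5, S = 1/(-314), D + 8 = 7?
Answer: -2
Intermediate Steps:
D = -1 (D = -8 + 7 = -1)
S = -1/314 ≈ -0.0031847
f(C, K) = -1 (f(C, K) = -⅕*5 = -1)
x = 2 (x = -(-1)*(-2 + 0)*(-1) = -(-1)*(-2)*(-1) = -1*2*(-1) = -2*(-1) = 2)
X(q) = 2
-X(S) = -1*2 = -2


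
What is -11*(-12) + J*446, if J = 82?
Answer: 36704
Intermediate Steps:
-11*(-12) + J*446 = -11*(-12) + 82*446 = 132 + 36572 = 36704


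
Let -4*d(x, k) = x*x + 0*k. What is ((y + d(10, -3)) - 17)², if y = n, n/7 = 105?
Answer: 480249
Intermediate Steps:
n = 735 (n = 7*105 = 735)
d(x, k) = -x²/4 (d(x, k) = -(x*x + 0*k)/4 = -(x² + 0)/4 = -x²/4)
y = 735
((y + d(10, -3)) - 17)² = ((735 - ¼*10²) - 17)² = ((735 - ¼*100) - 17)² = ((735 - 25) - 17)² = (710 - 17)² = 693² = 480249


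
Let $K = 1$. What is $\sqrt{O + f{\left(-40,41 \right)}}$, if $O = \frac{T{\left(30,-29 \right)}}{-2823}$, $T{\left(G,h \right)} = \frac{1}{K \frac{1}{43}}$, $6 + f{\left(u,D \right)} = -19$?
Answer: $\frac{i \sqrt{199354614}}{2823} \approx 5.0015 i$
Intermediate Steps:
$f{\left(u,D \right)} = -25$ ($f{\left(u,D \right)} = -6 - 19 = -25$)
$T{\left(G,h \right)} = 43$ ($T{\left(G,h \right)} = \frac{1}{1 \cdot \frac{1}{43}} = \frac{1}{\frac{1}{43}} = 43$)
$O = - \frac{43}{2823}$ ($O = \frac{43}{-2823} = 43 \left(- \frac{1}{2823}\right) = - \frac{43}{2823} \approx -0.015232$)
$\sqrt{O + f{\left(-40,41 \right)}} = \sqrt{- \frac{43}{2823} - 25} = \sqrt{- \frac{70618}{2823}} = \frac{i \sqrt{199354614}}{2823}$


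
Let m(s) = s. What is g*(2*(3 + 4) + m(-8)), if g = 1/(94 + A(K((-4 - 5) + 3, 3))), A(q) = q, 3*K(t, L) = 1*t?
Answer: 3/46 ≈ 0.065217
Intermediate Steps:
K(t, L) = t/3 (K(t, L) = (1*t)/3 = t/3)
g = 1/92 (g = 1/(94 + ((-4 - 5) + 3)/3) = 1/(94 + (-9 + 3)/3) = 1/(94 + (⅓)*(-6)) = 1/(94 - 2) = 1/92 ≈ 0.010870)
g*(2*(3 + 4) + m(-8)) = (2*(3 + 4) - 8)/92 = (2*7 - 8)/92 = (14 - 8)/92 = (1/92)*6 = 3/46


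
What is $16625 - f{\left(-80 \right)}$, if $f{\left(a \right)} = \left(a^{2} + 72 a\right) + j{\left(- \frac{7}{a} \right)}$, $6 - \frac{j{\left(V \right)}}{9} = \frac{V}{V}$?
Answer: $15940$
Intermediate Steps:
$j{\left(V \right)} = 45$ ($j{\left(V \right)} = 54 - 9 \frac{V}{V} = 54 - 9 = 45$)
$f{\left(a \right)} = 45 + a^{2} + 72 a$ ($f{\left(a \right)} = \left(a^{2} + 72 a\right) + 45 = 45 + a^{2} + 72 a$)
$16625 - f{\left(-80 \right)} = 16625 - \left(45 + \left(-80\right)^{2} + 72 \left(-80\right)\right) = 16625 - \left(45 + 6400 - 5760\right) = 16625 - 685 = 15940$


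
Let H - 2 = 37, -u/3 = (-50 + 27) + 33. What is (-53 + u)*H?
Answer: -3237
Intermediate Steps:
u = -30 (u = -3*((-50 + 27) + 33) = -3*(-23 + 33) = -3*10 = -30)
H = 39 (H = 2 + 37 = 39)
(-53 + u)*H = (-53 - 30)*39 = -83*39 = -3237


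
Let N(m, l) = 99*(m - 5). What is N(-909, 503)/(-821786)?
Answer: 45243/410893 ≈ 0.11011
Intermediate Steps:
N(m, l) = -495 + 99*m (N(m, l) = 99*(-5 + m) = -495 + 99*m)
N(-909, 503)/(-821786) = (-495 + 99*(-909))/(-821786) = (-495 - 89991)*(-1/821786) = -90486*(-1/821786) = 45243/410893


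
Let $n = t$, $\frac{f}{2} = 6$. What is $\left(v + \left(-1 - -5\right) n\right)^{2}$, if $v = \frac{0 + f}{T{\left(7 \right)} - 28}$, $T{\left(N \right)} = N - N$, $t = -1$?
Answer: $\frac{961}{49} \approx 19.612$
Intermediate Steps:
$f = 12$ ($f = 2 \cdot 6 = 12$)
$n = -1$
$T{\left(N \right)} = 0$
$v = - \frac{3}{7}$ ($v = \frac{0 + 12}{0 - 28} = \frac{12}{-28} = 12 \left(- \frac{1}{28}\right) = - \frac{3}{7} \approx -0.42857$)
$\left(v + \left(-1 - -5\right) n\right)^{2} = \left(- \frac{3}{7} + \left(-1 - -5\right) \left(-1\right)\right)^{2} = \left(- \frac{3}{7} + \left(-1 + 5\right) \left(-1\right)\right)^{2} = \left(- \frac{3}{7} + 4 \left(-1\right)\right)^{2} = \left(- \frac{3}{7} - 4\right)^{2} = \left(- \frac{31}{7}\right)^{2} = \frac{961}{49}$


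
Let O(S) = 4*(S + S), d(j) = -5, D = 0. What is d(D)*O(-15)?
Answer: 600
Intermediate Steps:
O(S) = 8*S (O(S) = 4*(2*S) = 8*S)
d(D)*O(-15) = -40*(-15) = -5*(-120) = 600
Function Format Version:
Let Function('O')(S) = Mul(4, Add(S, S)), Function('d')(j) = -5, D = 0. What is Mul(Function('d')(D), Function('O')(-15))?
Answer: 600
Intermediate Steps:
Function('O')(S) = Mul(8, S) (Function('O')(S) = Mul(4, Mul(2, S)) = Mul(8, S))
Mul(Function('d')(D), Function('O')(-15)) = Mul(-5, Mul(8, -15)) = Mul(-5, -120) = 600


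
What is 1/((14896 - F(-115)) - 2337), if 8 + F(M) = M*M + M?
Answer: -1/543 ≈ -0.0018416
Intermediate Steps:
F(M) = -8 + M + M² (F(M) = -8 + (M*M + M) = -8 + (M² + M) = -8 + (M + M²) = -8 + M + M²)
1/((14896 - F(-115)) - 2337) = 1/((14896 - (-8 - 115 + (-115)²)) - 2337) = 1/((14896 - (-8 - 115 + 13225)) - 2337) = 1/((14896 - 1*13102) - 2337) = 1/((14896 - 13102) - 2337) = 1/(1794 - 2337) = 1/(-543) = -1/543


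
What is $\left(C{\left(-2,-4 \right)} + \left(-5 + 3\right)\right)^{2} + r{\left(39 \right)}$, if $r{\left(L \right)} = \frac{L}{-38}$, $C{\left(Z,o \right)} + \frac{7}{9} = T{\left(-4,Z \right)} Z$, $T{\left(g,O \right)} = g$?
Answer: $\frac{80783}{3078} \approx 26.245$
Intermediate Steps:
$C{\left(Z,o \right)} = - \frac{7}{9} - 4 Z$
$r{\left(L \right)} = - \frac{L}{38}$ ($r{\left(L \right)} = L \left(- \frac{1}{38}\right) = - \frac{L}{38}$)
$\left(C{\left(-2,-4 \right)} + \left(-5 + 3\right)\right)^{2} + r{\left(39 \right)} = \left(\left(- \frac{7}{9} - -8\right) + \left(-5 + 3\right)\right)^{2} - \frac{39}{38} = \left(\left(- \frac{7}{9} + 8\right) - 2\right)^{2} - \frac{39}{38} = \left(\frac{65}{9} - 2\right)^{2} - \frac{39}{38} = \left(\frac{47}{9}\right)^{2} - \frac{39}{38} = \frac{2209}{81} - \frac{39}{38} = \frac{80783}{3078}$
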